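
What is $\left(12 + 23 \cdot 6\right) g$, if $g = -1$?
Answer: $-150$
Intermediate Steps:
$\left(12 + 23 \cdot 6\right) g = \left(12 + 23 \cdot 6\right) \left(-1\right) = \left(12 + 138\right) \left(-1\right) = 150 \left(-1\right) = -150$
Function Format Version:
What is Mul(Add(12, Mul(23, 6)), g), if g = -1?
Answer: -150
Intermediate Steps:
Mul(Add(12, Mul(23, 6)), g) = Mul(Add(12, Mul(23, 6)), -1) = Mul(Add(12, 138), -1) = Mul(150, -1) = -150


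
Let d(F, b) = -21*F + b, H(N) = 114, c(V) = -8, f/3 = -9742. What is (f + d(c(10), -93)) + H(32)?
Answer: -29037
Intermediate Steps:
f = -29226 (f = 3*(-9742) = -29226)
d(F, b) = b - 21*F
(f + d(c(10), -93)) + H(32) = (-29226 + (-93 - 21*(-8))) + 114 = (-29226 + (-93 + 168)) + 114 = (-29226 + 75) + 114 = -29151 + 114 = -29037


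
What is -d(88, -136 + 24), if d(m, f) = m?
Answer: -88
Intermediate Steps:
-d(88, -136 + 24) = -1*88 = -88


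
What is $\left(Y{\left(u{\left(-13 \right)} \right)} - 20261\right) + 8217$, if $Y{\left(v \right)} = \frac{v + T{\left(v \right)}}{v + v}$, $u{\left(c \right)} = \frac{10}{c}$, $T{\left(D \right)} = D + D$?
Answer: $- \frac{24085}{2} \approx -12043.0$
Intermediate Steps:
$T{\left(D \right)} = 2 D$
$Y{\left(v \right)} = \frac{3}{2}$ ($Y{\left(v \right)} = \frac{v + 2 v}{v + v} = \frac{3 v}{2 v} = 3 v \frac{1}{2 v} = \frac{3}{2}$)
$\left(Y{\left(u{\left(-13 \right)} \right)} - 20261\right) + 8217 = \left(\frac{3}{2} - 20261\right) + 8217 = - \frac{40519}{2} + 8217 = - \frac{24085}{2}$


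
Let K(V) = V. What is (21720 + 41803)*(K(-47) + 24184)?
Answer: 1533254651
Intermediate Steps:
(21720 + 41803)*(K(-47) + 24184) = (21720 + 41803)*(-47 + 24184) = 63523*24137 = 1533254651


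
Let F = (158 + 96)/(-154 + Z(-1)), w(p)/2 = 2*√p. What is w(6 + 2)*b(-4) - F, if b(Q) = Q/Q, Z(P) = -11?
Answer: 254/165 + 8*√2 ≈ 12.853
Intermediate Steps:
b(Q) = 1
w(p) = 4*√p (w(p) = 2*(2*√p) = 4*√p)
F = -254/165 (F = (158 + 96)/(-154 - 11) = 254/(-165) = 254*(-1/165) = -254/165 ≈ -1.5394)
w(6 + 2)*b(-4) - F = (4*√(6 + 2))*1 - 1*(-254/165) = (4*√8)*1 + 254/165 = (4*(2*√2))*1 + 254/165 = (8*√2)*1 + 254/165 = 8*√2 + 254/165 = 254/165 + 8*√2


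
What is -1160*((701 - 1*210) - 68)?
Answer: -490680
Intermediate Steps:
-1160*((701 - 1*210) - 68) = -1160*((701 - 210) - 68) = -1160*(491 - 68) = -1160*423 = -490680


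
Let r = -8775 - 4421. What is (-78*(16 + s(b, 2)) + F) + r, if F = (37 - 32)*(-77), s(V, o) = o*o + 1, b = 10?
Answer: -15219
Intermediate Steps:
s(V, o) = 1 + o² (s(V, o) = o² + 1 = 1 + o²)
F = -385 (F = 5*(-77) = -385)
r = -13196
(-78*(16 + s(b, 2)) + F) + r = (-78*(16 + (1 + 2²)) - 385) - 13196 = (-78*(16 + (1 + 4)) - 385) - 13196 = (-78*(16 + 5) - 385) - 13196 = (-78*21 - 385) - 13196 = (-1638 - 385) - 13196 = -2023 - 13196 = -15219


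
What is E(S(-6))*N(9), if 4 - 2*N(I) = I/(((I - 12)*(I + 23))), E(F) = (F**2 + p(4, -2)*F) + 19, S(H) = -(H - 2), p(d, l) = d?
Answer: 15065/64 ≈ 235.39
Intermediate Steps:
S(H) = 2 - H (S(H) = -(-2 + H) = 2 - H)
E(F) = 19 + F**2 + 4*F (E(F) = (F**2 + 4*F) + 19 = 19 + F**2 + 4*F)
N(I) = 2 - I/(2*(-12 + I)*(23 + I)) (N(I) = 2 - I/(2*((I - 12)*(I + 23))) = 2 - I/(2*((-12 + I)*(23 + I))) = 2 - I*1/((-12 + I)*(23 + I))/2 = 2 - I/(2*(-12 + I)*(23 + I)))
E(S(-6))*N(9) = (19 + (2 - 1*(-6))**2 + 4*(2 - 1*(-6)))*((-1104 + 4*9**2 + 43*9)/(2*(-276 + 9**2 + 11*9))) = (19 + (2 + 6)**2 + 4*(2 + 6))*((-1104 + 4*81 + 387)/(2*(-276 + 81 + 99))) = (19 + 8**2 + 4*8)*((1/2)*(-1104 + 324 + 387)/(-96)) = (19 + 64 + 32)*((1/2)*(-1/96)*(-393)) = 115*(131/64) = 15065/64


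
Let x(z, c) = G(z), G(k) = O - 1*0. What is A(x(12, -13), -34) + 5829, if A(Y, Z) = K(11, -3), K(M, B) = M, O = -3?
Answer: 5840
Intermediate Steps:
G(k) = -3 (G(k) = -3 - 1*0 = -3 + 0 = -3)
x(z, c) = -3
A(Y, Z) = 11
A(x(12, -13), -34) + 5829 = 11 + 5829 = 5840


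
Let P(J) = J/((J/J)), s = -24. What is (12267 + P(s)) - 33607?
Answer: -21364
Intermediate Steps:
P(J) = J (P(J) = J/1 = J*1 = J)
(12267 + P(s)) - 33607 = (12267 - 24) - 33607 = 12243 - 33607 = -21364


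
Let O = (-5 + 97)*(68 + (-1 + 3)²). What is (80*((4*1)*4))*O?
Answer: 8478720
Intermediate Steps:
O = 6624 (O = 92*(68 + 2²) = 92*(68 + 4) = 92*72 = 6624)
(80*((4*1)*4))*O = (80*((4*1)*4))*6624 = (80*(4*4))*6624 = (80*16)*6624 = 1280*6624 = 8478720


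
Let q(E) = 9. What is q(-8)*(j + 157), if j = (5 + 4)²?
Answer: 2142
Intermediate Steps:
j = 81 (j = 9² = 81)
q(-8)*(j + 157) = 9*(81 + 157) = 9*238 = 2142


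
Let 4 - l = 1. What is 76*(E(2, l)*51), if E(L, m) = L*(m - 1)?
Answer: 15504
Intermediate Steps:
l = 3 (l = 4 - 1*1 = 4 - 1 = 3)
E(L, m) = L*(-1 + m)
76*(E(2, l)*51) = 76*((2*(-1 + 3))*51) = 76*((2*2)*51) = 76*(4*51) = 76*204 = 15504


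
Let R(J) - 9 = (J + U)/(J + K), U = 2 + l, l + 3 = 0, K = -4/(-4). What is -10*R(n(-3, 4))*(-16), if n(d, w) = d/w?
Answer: 320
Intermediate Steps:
K = 1 (K = -4*(-¼) = 1)
l = -3 (l = -3 + 0 = -3)
U = -1 (U = 2 - 3 = -1)
R(J) = 9 + (-1 + J)/(1 + J) (R(J) = 9 + (J - 1)/(J + 1) = 9 + (-1 + J)/(1 + J))
-10*R(n(-3, 4))*(-16) = -20*(4 + 5*(-3/4))/(1 - 3/4)*(-16) = -20*(4 + 5*(-3*¼))/(1 - 3*¼)*(-16) = -20*(4 + 5*(-¾))/(1 - ¾)*(-16) = -20*(4 - 15/4)/¼*(-16) = -20*4/4*(-16) = -10*2*(-16) = -20*(-16) = 320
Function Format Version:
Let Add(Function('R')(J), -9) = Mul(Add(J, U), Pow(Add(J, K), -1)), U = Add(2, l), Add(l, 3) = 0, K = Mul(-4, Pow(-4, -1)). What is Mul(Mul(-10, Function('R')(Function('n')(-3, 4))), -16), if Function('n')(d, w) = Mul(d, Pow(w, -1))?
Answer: 320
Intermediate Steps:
K = 1 (K = Mul(-4, Rational(-1, 4)) = 1)
l = -3 (l = Add(-3, 0) = -3)
U = -1 (U = Add(2, -3) = -1)
Function('R')(J) = Add(9, Mul(Pow(Add(1, J), -1), Add(-1, J))) (Function('R')(J) = Add(9, Mul(Add(J, -1), Pow(Add(J, 1), -1))) = Add(9, Mul(Add(-1, J), Pow(Add(1, J), -1))) = Add(9, Mul(Pow(Add(1, J), -1), Add(-1, J))))
Mul(Mul(-10, Function('R')(Function('n')(-3, 4))), -16) = Mul(Mul(-10, Mul(2, Pow(Add(1, Mul(-3, Pow(4, -1))), -1), Add(4, Mul(5, Mul(-3, Pow(4, -1)))))), -16) = Mul(Mul(-10, Mul(2, Pow(Add(1, Mul(-3, Rational(1, 4))), -1), Add(4, Mul(5, Mul(-3, Rational(1, 4)))))), -16) = Mul(Mul(-10, Mul(2, Pow(Add(1, Rational(-3, 4)), -1), Add(4, Mul(5, Rational(-3, 4))))), -16) = Mul(Mul(-10, Mul(2, Pow(Rational(1, 4), -1), Add(4, Rational(-15, 4)))), -16) = Mul(Mul(-10, Mul(2, 4, Rational(1, 4))), -16) = Mul(Mul(-10, 2), -16) = Mul(-20, -16) = 320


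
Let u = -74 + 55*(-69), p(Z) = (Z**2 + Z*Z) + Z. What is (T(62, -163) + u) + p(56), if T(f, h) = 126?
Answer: 2585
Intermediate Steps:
p(Z) = Z + 2*Z**2 (p(Z) = (Z**2 + Z**2) + Z = 2*Z**2 + Z = Z + 2*Z**2)
u = -3869 (u = -74 - 3795 = -3869)
(T(62, -163) + u) + p(56) = (126 - 3869) + 56*(1 + 2*56) = -3743 + 56*(1 + 112) = -3743 + 56*113 = -3743 + 6328 = 2585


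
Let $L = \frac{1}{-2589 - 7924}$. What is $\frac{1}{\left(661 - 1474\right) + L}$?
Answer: $- \frac{10513}{8547070} \approx -0.00123$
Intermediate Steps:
$L = - \frac{1}{10513}$ ($L = \frac{1}{-10513} = - \frac{1}{10513} \approx -9.512 \cdot 10^{-5}$)
$\frac{1}{\left(661 - 1474\right) + L} = \frac{1}{\left(661 - 1474\right) - \frac{1}{10513}} = \frac{1}{-813 - \frac{1}{10513}} = \frac{1}{- \frac{8547070}{10513}} = - \frac{10513}{8547070}$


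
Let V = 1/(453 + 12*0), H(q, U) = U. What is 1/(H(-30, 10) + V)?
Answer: 453/4531 ≈ 0.099978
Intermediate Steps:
V = 1/453 (V = 1/(453 + 0) = 1/453 ≈ 0.0022075)
1/(H(-30, 10) + V) = 1/(10 + 1/453) = 1/(4531/453) = 453/4531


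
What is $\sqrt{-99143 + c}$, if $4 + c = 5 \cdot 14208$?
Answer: $9 i \sqrt{347} \approx 167.65 i$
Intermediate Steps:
$c = 71036$ ($c = -4 + 5 \cdot 14208 = -4 + 71040 = 71036$)
$\sqrt{-99143 + c} = \sqrt{-99143 + 71036} = \sqrt{-28107} = 9 i \sqrt{347}$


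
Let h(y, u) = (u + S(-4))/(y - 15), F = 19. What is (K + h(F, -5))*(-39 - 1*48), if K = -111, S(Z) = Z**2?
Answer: 37671/4 ≈ 9417.8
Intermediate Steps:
h(y, u) = (16 + u)/(-15 + y) (h(y, u) = (u + (-4)**2)/(y - 15) = (u + 16)/(-15 + y) = (16 + u)/(-15 + y))
(K + h(F, -5))*(-39 - 1*48) = (-111 + (16 - 5)/(-15 + 19))*(-39 - 1*48) = (-111 + 11/4)*(-39 - 48) = (-111 + (1/4)*11)*(-87) = (-111 + 11/4)*(-87) = -433/4*(-87) = 37671/4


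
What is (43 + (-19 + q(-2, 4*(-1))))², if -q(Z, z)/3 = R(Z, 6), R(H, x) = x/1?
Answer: 36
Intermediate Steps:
R(H, x) = x (R(H, x) = x*1 = x)
q(Z, z) = -18 (q(Z, z) = -3*6 = -18)
(43 + (-19 + q(-2, 4*(-1))))² = (43 + (-19 - 18))² = (43 - 37)² = 6² = 36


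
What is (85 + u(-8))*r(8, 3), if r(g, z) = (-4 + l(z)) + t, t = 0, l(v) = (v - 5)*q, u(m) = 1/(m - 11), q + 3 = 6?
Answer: -16140/19 ≈ -849.47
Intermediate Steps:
q = 3 (q = -3 + 6 = 3)
u(m) = 1/(-11 + m)
l(v) = -15 + 3*v (l(v) = (v - 5)*3 = (-5 + v)*3 = -15 + 3*v)
r(g, z) = -19 + 3*z (r(g, z) = (-4 + (-15 + 3*z)) + 0 = (-19 + 3*z) + 0 = -19 + 3*z)
(85 + u(-8))*r(8, 3) = (85 + 1/(-11 - 8))*(-19 + 3*3) = (85 + 1/(-19))*(-19 + 9) = (85 - 1/19)*(-10) = (1614/19)*(-10) = -16140/19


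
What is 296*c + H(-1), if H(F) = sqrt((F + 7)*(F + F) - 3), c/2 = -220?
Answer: -130240 + I*sqrt(15) ≈ -1.3024e+5 + 3.873*I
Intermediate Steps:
c = -440 (c = 2*(-220) = -440)
H(F) = sqrt(-3 + 2*F*(7 + F)) (H(F) = sqrt((7 + F)*(2*F) - 3) = sqrt(2*F*(7 + F) - 3) = sqrt(-3 + 2*F*(7 + F)))
296*c + H(-1) = 296*(-440) + sqrt(-3 + 2*(-1)**2 + 14*(-1)) = -130240 + sqrt(-3 + 2*1 - 14) = -130240 + sqrt(-3 + 2 - 14) = -130240 + sqrt(-15) = -130240 + I*sqrt(15)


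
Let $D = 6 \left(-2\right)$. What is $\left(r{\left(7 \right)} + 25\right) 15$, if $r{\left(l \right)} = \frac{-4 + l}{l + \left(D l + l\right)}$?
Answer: $\frac{5241}{14} \approx 374.36$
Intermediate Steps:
$D = -12$
$r{\left(l \right)} = - \frac{-4 + l}{10 l}$ ($r{\left(l \right)} = \frac{-4 + l}{l + \left(- 12 l + l\right)} = \frac{-4 + l}{l - 11 l} = \frac{-4 + l}{\left(-10\right) l} = \left(-4 + l\right) \left(- \frac{1}{10 l}\right) = - \frac{-4 + l}{10 l}$)
$\left(r{\left(7 \right)} + 25\right) 15 = \left(\frac{4 - 7}{10 \cdot 7} + 25\right) 15 = \left(\frac{1}{10} \cdot \frac{1}{7} \left(4 - 7\right) + 25\right) 15 = \left(\frac{1}{10} \cdot \frac{1}{7} \left(-3\right) + 25\right) 15 = \left(- \frac{3}{70} + 25\right) 15 = \frac{1747}{70} \cdot 15 = \frac{5241}{14}$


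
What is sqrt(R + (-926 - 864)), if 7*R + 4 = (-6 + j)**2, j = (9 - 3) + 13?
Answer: I*sqrt(86555)/7 ≈ 42.029*I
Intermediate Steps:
j = 19 (j = 6 + 13 = 19)
R = 165/7 (R = -4/7 + (-6 + 19)**2/7 = -4/7 + (1/7)*13**2 = -4/7 + (1/7)*169 = -4/7 + 169/7 = 165/7 ≈ 23.571)
sqrt(R + (-926 - 864)) = sqrt(165/7 + (-926 - 864)) = sqrt(165/7 - 1790) = sqrt(-12365/7) = I*sqrt(86555)/7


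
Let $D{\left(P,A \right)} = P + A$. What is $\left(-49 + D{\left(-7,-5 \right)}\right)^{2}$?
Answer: $3721$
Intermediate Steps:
$D{\left(P,A \right)} = A + P$
$\left(-49 + D{\left(-7,-5 \right)}\right)^{2} = \left(-49 - 12\right)^{2} = \left(-61\right)^{2} = 3721$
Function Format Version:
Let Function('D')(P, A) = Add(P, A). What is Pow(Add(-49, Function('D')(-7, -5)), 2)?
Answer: 3721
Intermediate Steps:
Function('D')(P, A) = Add(A, P)
Pow(Add(-49, Function('D')(-7, -5)), 2) = Pow(Add(-49, Add(-5, -7)), 2) = Pow(Add(-49, -12), 2) = Pow(-61, 2) = 3721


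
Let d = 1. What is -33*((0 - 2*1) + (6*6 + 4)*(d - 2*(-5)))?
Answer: -14454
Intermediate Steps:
-33*((0 - 2*1) + (6*6 + 4)*(d - 2*(-5))) = -33*((0 - 2*1) + (6*6 + 4)*(1 - 2*(-5))) = -33*((0 - 2) + (36 + 4)*(1 + 10)) = -33*(-2 + 40*11) = -33*(-2 + 440) = -33*438 = -14454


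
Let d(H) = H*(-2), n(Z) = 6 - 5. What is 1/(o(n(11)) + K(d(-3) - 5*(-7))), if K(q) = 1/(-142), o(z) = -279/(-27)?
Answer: 426/4399 ≈ 0.096840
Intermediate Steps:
n(Z) = 1
o(z) = 31/3 (o(z) = -279*(-1/27) = 31/3)
d(H) = -2*H
K(q) = -1/142
1/(o(n(11)) + K(d(-3) - 5*(-7))) = 1/(31/3 - 1/142) = 1/(4399/426) = 426/4399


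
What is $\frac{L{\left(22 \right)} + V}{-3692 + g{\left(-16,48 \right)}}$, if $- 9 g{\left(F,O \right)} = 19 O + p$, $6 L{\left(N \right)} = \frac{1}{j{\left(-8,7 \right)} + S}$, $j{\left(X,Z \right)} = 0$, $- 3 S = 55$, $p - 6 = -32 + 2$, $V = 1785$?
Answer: $- \frac{589047}{1250920} \approx -0.47089$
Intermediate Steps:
$p = -24$ ($p = 6 + \left(-32 + 2\right) = 6 - 30 = -24$)
$S = - \frac{55}{3}$ ($S = \left(- \frac{1}{3}\right) 55 = - \frac{55}{3} \approx -18.333$)
$L{\left(N \right)} = - \frac{1}{110}$ ($L{\left(N \right)} = \frac{1}{6 \left(0 - \frac{55}{3}\right)} = \frac{1}{6 \left(- \frac{55}{3}\right)} = \frac{1}{6} \left(- \frac{3}{55}\right) = - \frac{1}{110}$)
$g{\left(F,O \right)} = \frac{8}{3} - \frac{19 O}{9}$ ($g{\left(F,O \right)} = - \frac{19 O - 24}{9} = - \frac{-24 + 19 O}{9} = \frac{8}{3} - \frac{19 O}{9}$)
$\frac{L{\left(22 \right)} + V}{-3692 + g{\left(-16,48 \right)}} = \frac{- \frac{1}{110} + 1785}{-3692 + \left(\frac{8}{3} - \frac{304}{3}\right)} = \frac{196349}{110 \left(-3692 + \left(\frac{8}{3} - \frac{304}{3}\right)\right)} = \frac{196349}{110 \left(-3692 - \frac{296}{3}\right)} = \frac{196349}{110 \left(- \frac{11372}{3}\right)} = \frac{196349}{110} \left(- \frac{3}{11372}\right) = - \frac{589047}{1250920}$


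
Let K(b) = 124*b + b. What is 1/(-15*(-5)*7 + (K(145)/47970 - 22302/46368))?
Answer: 1765296/926598331 ≈ 0.0019051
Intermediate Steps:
K(b) = 125*b
1/(-15*(-5)*7 + (K(145)/47970 - 22302/46368)) = 1/(-15*(-5)*7 + ((125*145)/47970 - 22302/46368)) = 1/(75*7 + (18125*(1/47970) - 22302*1/46368)) = 1/(525 + (3625/9594 - 177/368)) = 1/(525 - 182069/1765296) = 1/(926598331/1765296) = 1765296/926598331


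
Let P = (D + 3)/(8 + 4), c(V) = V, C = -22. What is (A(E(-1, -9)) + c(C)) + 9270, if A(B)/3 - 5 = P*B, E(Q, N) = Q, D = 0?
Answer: 37049/4 ≈ 9262.3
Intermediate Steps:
P = 1/4 (P = (0 + 3)/(8 + 4) = 3/12 = 3*(1/12) = 1/4 ≈ 0.25000)
A(B) = 15 + 3*B/4 (A(B) = 15 + 3*(B/4) = 15 + 3*B/4)
(A(E(-1, -9)) + c(C)) + 9270 = ((15 + (3/4)*(-1)) - 22) + 9270 = ((15 - 3/4) - 22) + 9270 = (57/4 - 22) + 9270 = -31/4 + 9270 = 37049/4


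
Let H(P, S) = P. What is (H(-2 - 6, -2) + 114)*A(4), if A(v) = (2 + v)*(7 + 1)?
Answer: 5088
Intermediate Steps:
A(v) = 16 + 8*v (A(v) = (2 + v)*8 = 16 + 8*v)
(H(-2 - 6, -2) + 114)*A(4) = ((-2 - 6) + 114)*(16 + 8*4) = (-8 + 114)*(16 + 32) = 106*48 = 5088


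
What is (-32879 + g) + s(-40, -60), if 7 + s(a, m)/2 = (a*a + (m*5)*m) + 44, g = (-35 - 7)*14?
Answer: 5807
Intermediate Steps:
g = -588 (g = -42*14 = -588)
s(a, m) = 74 + 2*a**2 + 10*m**2 (s(a, m) = -14 + 2*((a*a + (m*5)*m) + 44) = -14 + 2*((a**2 + (5*m)*m) + 44) = -14 + 2*((a**2 + 5*m**2) + 44) = -14 + 2*(44 + a**2 + 5*m**2) = -14 + (88 + 2*a**2 + 10*m**2) = 74 + 2*a**2 + 10*m**2)
(-32879 + g) + s(-40, -60) = (-32879 - 588) + (74 + 2*(-40)**2 + 10*(-60)**2) = -33467 + (74 + 2*1600 + 10*3600) = -33467 + (74 + 3200 + 36000) = -33467 + 39274 = 5807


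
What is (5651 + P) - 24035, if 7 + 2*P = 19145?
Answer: -8815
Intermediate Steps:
P = 9569 (P = -7/2 + (½)*19145 = -7/2 + 19145/2 = 9569)
(5651 + P) - 24035 = (5651 + 9569) - 24035 = 15220 - 24035 = -8815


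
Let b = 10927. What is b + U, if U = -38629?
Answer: -27702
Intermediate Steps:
b + U = 10927 - 38629 = -27702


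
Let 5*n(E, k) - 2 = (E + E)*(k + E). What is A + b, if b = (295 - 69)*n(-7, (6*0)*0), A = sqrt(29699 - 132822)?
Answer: 4520 + I*sqrt(103123) ≈ 4520.0 + 321.13*I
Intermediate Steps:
n(E, k) = 2/5 + 2*E*(E + k)/5 (n(E, k) = 2/5 + ((E + E)*(k + E))/5 = 2/5 + ((2*E)*(E + k))/5 = 2/5 + (2*E*(E + k))/5 = 2/5 + 2*E*(E + k)/5)
A = I*sqrt(103123) (A = sqrt(-103123) = I*sqrt(103123) ≈ 321.13*I)
b = 4520 (b = (295 - 69)*(2/5 + (2/5)*(-7)**2 + (2/5)*(-7)*((6*0)*0)) = 226*(2/5 + (2/5)*49 + (2/5)*(-7)*(0*0)) = 226*(2/5 + 98/5 + (2/5)*(-7)*0) = 226*(2/5 + 98/5 + 0) = 226*20 = 4520)
A + b = I*sqrt(103123) + 4520 = 4520 + I*sqrt(103123)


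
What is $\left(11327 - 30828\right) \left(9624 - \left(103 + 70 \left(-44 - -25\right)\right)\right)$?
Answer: $-211605351$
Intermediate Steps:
$\left(11327 - 30828\right) \left(9624 - \left(103 + 70 \left(-44 - -25\right)\right)\right) = - 19501 \left(9624 - \left(103 + 70 \left(-44 + 25\right)\right)\right) = - 19501 \left(9624 - -1227\right) = - 19501 \left(9624 + \left(1330 - 103\right)\right) = - 19501 \left(9624 + 1227\right) = \left(-19501\right) 10851 = -211605351$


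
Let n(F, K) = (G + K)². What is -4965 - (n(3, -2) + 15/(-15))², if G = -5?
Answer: -7269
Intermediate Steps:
n(F, K) = (-5 + K)²
-4965 - (n(3, -2) + 15/(-15))² = -4965 - ((-5 - 2)² + 15/(-15))² = -4965 - ((-7)² + 15*(-1/15))² = -4965 - (49 - 1)² = -4965 - 1*48² = -4965 - 1*2304 = -4965 - 2304 = -7269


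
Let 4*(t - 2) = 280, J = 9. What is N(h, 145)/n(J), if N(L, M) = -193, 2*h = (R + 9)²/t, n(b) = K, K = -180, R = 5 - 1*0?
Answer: 193/180 ≈ 1.0722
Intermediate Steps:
R = 5 (R = 5 + 0 = 5)
n(b) = -180
t = 72 (t = 2 + (¼)*280 = 2 + 70 = 72)
h = 49/36 (h = ((5 + 9)²/72)/2 = (14²*(1/72))/2 = (196*(1/72))/2 = (½)*(49/18) = 49/36 ≈ 1.3611)
N(h, 145)/n(J) = -193/(-180) = -193*(-1/180) = 193/180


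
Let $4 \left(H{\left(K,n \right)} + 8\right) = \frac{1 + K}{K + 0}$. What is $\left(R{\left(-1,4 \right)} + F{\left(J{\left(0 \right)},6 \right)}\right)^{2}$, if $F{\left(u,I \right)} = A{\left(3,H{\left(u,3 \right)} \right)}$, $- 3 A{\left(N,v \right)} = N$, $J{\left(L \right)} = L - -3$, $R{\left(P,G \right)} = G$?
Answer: $9$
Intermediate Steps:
$H{\left(K,n \right)} = -8 + \frac{1 + K}{4 K}$ ($H{\left(K,n \right)} = -8 + \frac{\left(1 + K\right) \frac{1}{K + 0}}{4} = -8 + \frac{\left(1 + K\right) \frac{1}{K}}{4} = -8 + \frac{\frac{1}{K} \left(1 + K\right)}{4} = -8 + \frac{1 + K}{4 K}$)
$J{\left(L \right)} = 3 + L$ ($J{\left(L \right)} = L + 3 = 3 + L$)
$A{\left(N,v \right)} = - \frac{N}{3}$
$F{\left(u,I \right)} = -1$ ($F{\left(u,I \right)} = \left(- \frac{1}{3}\right) 3 = -1$)
$\left(R{\left(-1,4 \right)} + F{\left(J{\left(0 \right)},6 \right)}\right)^{2} = \left(4 - 1\right)^{2} = 3^{2} = 9$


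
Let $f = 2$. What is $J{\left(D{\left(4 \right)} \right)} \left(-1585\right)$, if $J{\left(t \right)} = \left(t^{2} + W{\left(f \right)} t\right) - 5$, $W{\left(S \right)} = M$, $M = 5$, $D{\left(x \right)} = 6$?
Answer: $-96685$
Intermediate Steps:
$W{\left(S \right)} = 5$
$J{\left(t \right)} = -5 + t^{2} + 5 t$ ($J{\left(t \right)} = \left(t^{2} + 5 t\right) - 5 = -5 + t^{2} + 5 t$)
$J{\left(D{\left(4 \right)} \right)} \left(-1585\right) = \left(-5 + 6^{2} + 5 \cdot 6\right) \left(-1585\right) = \left(-5 + 36 + 30\right) \left(-1585\right) = 61 \left(-1585\right) = -96685$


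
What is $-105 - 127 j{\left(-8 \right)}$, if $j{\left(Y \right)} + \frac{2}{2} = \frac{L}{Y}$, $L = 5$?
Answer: $\frac{811}{8} \approx 101.38$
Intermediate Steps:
$j{\left(Y \right)} = -1 + \frac{5}{Y}$
$-105 - 127 j{\left(-8 \right)} = -105 - 127 \frac{5 - -8}{-8} = -105 - 127 \left(- \frac{5 + 8}{8}\right) = -105 - 127 \left(\left(- \frac{1}{8}\right) 13\right) = -105 - - \frac{1651}{8} = -105 + \frac{1651}{8} = \frac{811}{8}$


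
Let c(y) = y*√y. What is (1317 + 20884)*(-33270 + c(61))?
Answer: -738627270 + 1354261*√61 ≈ -7.2805e+8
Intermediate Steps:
c(y) = y^(3/2)
(1317 + 20884)*(-33270 + c(61)) = (1317 + 20884)*(-33270 + 61^(3/2)) = 22201*(-33270 + 61*√61) = -738627270 + 1354261*√61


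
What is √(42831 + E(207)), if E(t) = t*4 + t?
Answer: 3*√4874 ≈ 209.44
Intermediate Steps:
E(t) = 5*t (E(t) = 4*t + t = 5*t)
√(42831 + E(207)) = √(42831 + 5*207) = √(42831 + 1035) = √43866 = 3*√4874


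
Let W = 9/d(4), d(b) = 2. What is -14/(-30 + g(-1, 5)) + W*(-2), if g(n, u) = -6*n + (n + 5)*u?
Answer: -11/2 ≈ -5.5000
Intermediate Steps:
g(n, u) = -6*n + u*(5 + n) (g(n, u) = -6*n + (5 + n)*u = -6*n + u*(5 + n))
W = 9/2 ≈ 4.5000
-14/(-30 + g(-1, 5)) + W*(-2) = -14/(-30 + (-6*(-1) + 5*5 - 1*5)) + (9/2)*(-2) = -14/(-30 + (6 + 25 - 5)) - 9 = -14/(-30 + 26) - 9 = -14/(-4) - 9 = -14*(-1/4) - 9 = 7/2 - 9 = -11/2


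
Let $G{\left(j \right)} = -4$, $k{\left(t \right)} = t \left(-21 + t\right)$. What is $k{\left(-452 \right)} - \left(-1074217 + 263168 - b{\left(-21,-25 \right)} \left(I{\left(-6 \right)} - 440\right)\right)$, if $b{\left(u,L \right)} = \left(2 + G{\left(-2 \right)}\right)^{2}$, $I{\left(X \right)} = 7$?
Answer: $1023113$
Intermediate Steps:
$b{\left(u,L \right)} = 4$ ($b{\left(u,L \right)} = \left(2 - 4\right)^{2} = \left(-2\right)^{2} = 4$)
$k{\left(-452 \right)} - \left(-1074217 + 263168 - b{\left(-21,-25 \right)} \left(I{\left(-6 \right)} - 440\right)\right) = - 452 \left(-21 - 452\right) - \left(-1074217 + 263168 - 4 \left(7 - 440\right)\right) = \left(-452\right) \left(-473\right) + \left(4 \left(-433\right) - \left(-1074217 + 263168\right)\right) = 213796 - -809317 = 213796 + \left(-1732 + 811049\right) = 213796 + 809317 = 1023113$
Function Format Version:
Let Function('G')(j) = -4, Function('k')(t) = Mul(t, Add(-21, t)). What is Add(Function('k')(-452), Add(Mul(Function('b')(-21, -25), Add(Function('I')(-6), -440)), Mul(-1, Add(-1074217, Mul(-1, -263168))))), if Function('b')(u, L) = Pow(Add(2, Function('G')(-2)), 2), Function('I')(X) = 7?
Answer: 1023113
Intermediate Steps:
Function('b')(u, L) = 4 (Function('b')(u, L) = Pow(Add(2, -4), 2) = Pow(-2, 2) = 4)
Add(Function('k')(-452), Add(Mul(Function('b')(-21, -25), Add(Function('I')(-6), -440)), Mul(-1, Add(-1074217, Mul(-1, -263168))))) = Add(Mul(-452, Add(-21, -452)), Add(Mul(4, Add(7, -440)), Mul(-1, Add(-1074217, Mul(-1, -263168))))) = Add(Mul(-452, -473), Add(Mul(4, -433), Mul(-1, Add(-1074217, 263168)))) = Add(213796, Add(-1732, Mul(-1, -811049))) = Add(213796, Add(-1732, 811049)) = Add(213796, 809317) = 1023113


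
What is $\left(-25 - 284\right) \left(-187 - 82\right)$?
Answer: $83121$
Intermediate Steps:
$\left(-25 - 284\right) \left(-187 - 82\right) = \left(-309\right) \left(-269\right) = 83121$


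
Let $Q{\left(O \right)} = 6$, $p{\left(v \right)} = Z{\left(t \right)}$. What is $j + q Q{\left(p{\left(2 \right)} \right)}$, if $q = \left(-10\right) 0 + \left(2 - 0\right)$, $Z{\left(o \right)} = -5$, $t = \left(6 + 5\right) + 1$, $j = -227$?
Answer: $-215$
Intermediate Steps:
$t = 12$ ($t = 11 + 1 = 12$)
$p{\left(v \right)} = -5$
$q = 2$ ($q = 0 + \left(2 + 0\right) = 0 + 2 = 2$)
$j + q Q{\left(p{\left(2 \right)} \right)} = -227 + 2 \cdot 6 = -227 + 12 = -215$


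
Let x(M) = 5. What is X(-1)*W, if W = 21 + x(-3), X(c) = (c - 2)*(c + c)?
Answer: 156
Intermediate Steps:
X(c) = 2*c*(-2 + c) (X(c) = (-2 + c)*(2*c) = 2*c*(-2 + c))
W = 26 (W = 21 + 5 = 26)
X(-1)*W = (2*(-1)*(-2 - 1))*26 = (2*(-1)*(-3))*26 = 6*26 = 156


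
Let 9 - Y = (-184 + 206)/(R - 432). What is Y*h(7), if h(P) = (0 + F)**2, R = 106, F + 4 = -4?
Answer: 94592/163 ≈ 580.32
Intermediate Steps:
F = -8 (F = -4 - 4 = -8)
h(P) = 64 (h(P) = (0 - 8)**2 = (-8)**2 = 64)
Y = 1478/163 (Y = 9 - (-184 + 206)/(106 - 432) = 9 - 22/(-326) = 9 - 22*(-1)/326 = 9 - 1*(-11/163) = 9 + 11/163 = 1478/163 ≈ 9.0675)
Y*h(7) = (1478/163)*64 = 94592/163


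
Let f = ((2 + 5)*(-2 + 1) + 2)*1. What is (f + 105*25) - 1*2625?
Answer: -5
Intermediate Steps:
f = -5 (f = (7*(-1) + 2)*1 = (-7 + 2)*1 = -5*1 = -5)
(f + 105*25) - 1*2625 = (-5 + 105*25) - 1*2625 = (-5 + 2625) - 2625 = 2620 - 2625 = -5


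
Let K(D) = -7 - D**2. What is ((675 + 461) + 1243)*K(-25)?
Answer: -1503528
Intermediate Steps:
((675 + 461) + 1243)*K(-25) = ((675 + 461) + 1243)*(-7 - 1*(-25)**2) = (1136 + 1243)*(-7 - 1*625) = 2379*(-7 - 625) = 2379*(-632) = -1503528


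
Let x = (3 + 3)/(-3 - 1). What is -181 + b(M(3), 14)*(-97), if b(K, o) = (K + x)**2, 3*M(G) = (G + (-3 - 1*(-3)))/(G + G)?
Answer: -3181/9 ≈ -353.44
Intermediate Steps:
x = -3/2 (x = 6/(-4) = 6*(-1/4) = -3/2 ≈ -1.5000)
M(G) = 1/6 (M(G) = ((G + (-3 - 1*(-3)))/(G + G))/3 = ((G + (-3 + 3))/((2*G)))/3 = ((G + 0)*(1/(2*G)))/3 = (G*(1/(2*G)))/3 = (1/3)*(1/2) = 1/6)
b(K, o) = (-3/2 + K)**2 (b(K, o) = (K - 3/2)**2 = (-3/2 + K)**2)
-181 + b(M(3), 14)*(-97) = -181 + ((-3 + 2*(1/6))**2/4)*(-97) = -181 + ((-3 + 1/3)**2/4)*(-97) = -181 + ((-8/3)**2/4)*(-97) = -181 + ((1/4)*(64/9))*(-97) = -181 + (16/9)*(-97) = -181 - 1552/9 = -3181/9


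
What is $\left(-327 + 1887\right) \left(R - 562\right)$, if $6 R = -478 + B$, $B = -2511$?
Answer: $-1653860$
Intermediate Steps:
$R = - \frac{2989}{6}$ ($R = \frac{-478 - 2511}{6} = \frac{1}{6} \left(-2989\right) = - \frac{2989}{6} \approx -498.17$)
$\left(-327 + 1887\right) \left(R - 562\right) = \left(-327 + 1887\right) \left(- \frac{2989}{6} - 562\right) = 1560 \left(- \frac{6361}{6}\right) = -1653860$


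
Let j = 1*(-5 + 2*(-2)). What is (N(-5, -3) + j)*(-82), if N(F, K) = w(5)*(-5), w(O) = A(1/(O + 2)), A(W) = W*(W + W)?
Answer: 36982/49 ≈ 754.73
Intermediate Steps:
A(W) = 2*W² (A(W) = W*(2*W) = 2*W²)
w(O) = 2/(2 + O)² (w(O) = 2*(1/(O + 2))² = 2*(1/(2 + O))² = 2/(2 + O)²)
j = -9 (j = 1*(-5 - 4) = 1*(-9) = -9)
N(F, K) = -10/49 (N(F, K) = (2/(2 + 5)²)*(-5) = (2/7²)*(-5) = (2*(1/49))*(-5) = (2/49)*(-5) = -10/49)
(N(-5, -3) + j)*(-82) = (-10/49 - 9)*(-82) = -451/49*(-82) = 36982/49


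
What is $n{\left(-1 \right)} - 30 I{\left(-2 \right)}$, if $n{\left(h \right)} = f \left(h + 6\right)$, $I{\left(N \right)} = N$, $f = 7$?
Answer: $95$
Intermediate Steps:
$n{\left(h \right)} = 42 + 7 h$ ($n{\left(h \right)} = 7 \left(h + 6\right) = 7 \left(6 + h\right) = 42 + 7 h$)
$n{\left(-1 \right)} - 30 I{\left(-2 \right)} = \left(42 + 7 \left(-1\right)\right) - -60 = \left(42 - 7\right) + 60 = 35 + 60 = 95$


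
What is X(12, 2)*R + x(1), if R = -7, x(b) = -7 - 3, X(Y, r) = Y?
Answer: -94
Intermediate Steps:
x(b) = -10
X(12, 2)*R + x(1) = 12*(-7) - 10 = -84 - 10 = -94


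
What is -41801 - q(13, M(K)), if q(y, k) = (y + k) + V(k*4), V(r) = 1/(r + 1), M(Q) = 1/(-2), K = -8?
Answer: -83625/2 ≈ -41813.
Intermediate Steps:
M(Q) = -1/2
V(r) = 1/(1 + r)
q(y, k) = k + y + 1/(1 + 4*k) (q(y, k) = (y + k) + 1/(1 + k*4) = (k + y) + 1/(1 + 4*k) = k + y + 1/(1 + 4*k))
-41801 - q(13, M(K)) = -41801 - (1 + (1 + 4*(-1/2))*(-1/2 + 13))/(1 + 4*(-1/2)) = -41801 - (1 + (1 - 2)*(25/2))/(1 - 2) = -41801 - (1 - 1*25/2)/(-1) = -41801 - (-1)*(1 - 25/2) = -41801 - (-1)*(-23)/2 = -41801 - 1*23/2 = -41801 - 23/2 = -83625/2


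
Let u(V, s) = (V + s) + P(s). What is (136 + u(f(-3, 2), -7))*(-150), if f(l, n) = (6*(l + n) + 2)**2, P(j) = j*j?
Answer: -29100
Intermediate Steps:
P(j) = j**2
f(l, n) = (2 + 6*l + 6*n)**2 (f(l, n) = ((6*l + 6*n) + 2)**2 = (2 + 6*l + 6*n)**2)
u(V, s) = V + s + s**2 (u(V, s) = (V + s) + s**2 = V + s + s**2)
(136 + u(f(-3, 2), -7))*(-150) = (136 + (4*(1 + 3*(-3) + 3*2)**2 - 7 + (-7)**2))*(-150) = (136 + (4*(1 - 9 + 6)**2 - 7 + 49))*(-150) = (136 + (4*(-2)**2 - 7 + 49))*(-150) = (136 + (4*4 - 7 + 49))*(-150) = (136 + (16 - 7 + 49))*(-150) = (136 + 58)*(-150) = 194*(-150) = -29100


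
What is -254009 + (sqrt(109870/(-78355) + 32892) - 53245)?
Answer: -307254 + sqrt(8077280932418)/15671 ≈ -3.0707e+5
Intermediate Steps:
-254009 + (sqrt(109870/(-78355) + 32892) - 53245) = -254009 + (sqrt(109870*(-1/78355) + 32892) - 53245) = -254009 + (sqrt(-21974/15671 + 32892) - 53245) = -254009 + (sqrt(515428558/15671) - 53245) = -254009 + (sqrt(8077280932418)/15671 - 53245) = -254009 + (-53245 + sqrt(8077280932418)/15671) = -307254 + sqrt(8077280932418)/15671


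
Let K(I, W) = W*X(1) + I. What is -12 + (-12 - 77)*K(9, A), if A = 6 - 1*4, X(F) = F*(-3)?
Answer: -279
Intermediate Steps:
X(F) = -3*F
A = 2 (A = 6 - 4 = 2)
K(I, W) = I - 3*W (K(I, W) = W*(-3*1) + I = W*(-3) + I = -3*W + I = I - 3*W)
-12 + (-12 - 77)*K(9, A) = -12 + (-12 - 77)*(9 - 3*2) = -12 - 89*(9 - 6) = -12 - 89*3 = -12 - 267 = -279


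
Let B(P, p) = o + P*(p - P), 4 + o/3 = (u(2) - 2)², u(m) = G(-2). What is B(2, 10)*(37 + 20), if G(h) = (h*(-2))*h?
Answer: 17328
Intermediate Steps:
G(h) = -2*h² (G(h) = (-2*h)*h = -2*h²)
u(m) = -8 (u(m) = -2*(-2)² = -2*4 = -8)
o = 288 (o = -12 + 3*(-8 - 2)² = -12 + 3*(-10)² = -12 + 3*100 = -12 + 300 = 288)
B(P, p) = 288 + P*(p - P)
B(2, 10)*(37 + 20) = (288 - 1*2² + 2*10)*(37 + 20) = (288 - 1*4 + 20)*57 = (288 - 4 + 20)*57 = 304*57 = 17328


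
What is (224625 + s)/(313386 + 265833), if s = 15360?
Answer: 79995/193073 ≈ 0.41433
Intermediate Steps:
(224625 + s)/(313386 + 265833) = (224625 + 15360)/(313386 + 265833) = 239985/579219 = 239985*(1/579219) = 79995/193073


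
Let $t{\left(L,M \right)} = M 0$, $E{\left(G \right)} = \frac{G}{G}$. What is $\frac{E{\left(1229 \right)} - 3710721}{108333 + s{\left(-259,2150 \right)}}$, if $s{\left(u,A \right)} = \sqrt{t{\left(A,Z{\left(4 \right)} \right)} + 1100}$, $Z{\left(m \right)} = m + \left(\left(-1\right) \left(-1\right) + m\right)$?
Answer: $- \frac{401993429760}{11736037789} + \frac{37107200 \sqrt{11}}{11736037789} \approx -34.242$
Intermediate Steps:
$Z{\left(m \right)} = 1 + 2 m$ ($Z{\left(m \right)} = m + \left(1 + m\right) = 1 + 2 m$)
$E{\left(G \right)} = 1$
$t{\left(L,M \right)} = 0$
$s{\left(u,A \right)} = 10 \sqrt{11}$ ($s{\left(u,A \right)} = \sqrt{0 + 1100} = \sqrt{1100} = 10 \sqrt{11}$)
$\frac{E{\left(1229 \right)} - 3710721}{108333 + s{\left(-259,2150 \right)}} = \frac{1 - 3710721}{108333 + 10 \sqrt{11}} = - \frac{3710720}{108333 + 10 \sqrt{11}}$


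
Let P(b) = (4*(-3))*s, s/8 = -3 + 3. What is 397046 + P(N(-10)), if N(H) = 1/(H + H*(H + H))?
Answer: 397046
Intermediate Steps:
s = 0 (s = 8*(-3 + 3) = 8*0 = 0)
N(H) = 1/(H + 2*H²) (N(H) = 1/(H + H*(2*H)) = 1/(H + 2*H²))
P(b) = 0 (P(b) = (4*(-3))*0 = -12*0 = 0)
397046 + P(N(-10)) = 397046 + 0 = 397046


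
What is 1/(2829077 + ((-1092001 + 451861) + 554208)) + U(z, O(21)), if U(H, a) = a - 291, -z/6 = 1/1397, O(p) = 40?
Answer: -688529394/2743145 ≈ -251.00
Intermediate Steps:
z = -6/1397 ≈ -0.0042949
U(H, a) = -291 + a
1/(2829077 + ((-1092001 + 451861) + 554208)) + U(z, O(21)) = 1/(2829077 + ((-1092001 + 451861) + 554208)) + (-291 + 40) = 1/(2829077 + (-640140 + 554208)) - 251 = 1/(2829077 - 85932) - 251 = 1/2743145 - 251 = -688529394/2743145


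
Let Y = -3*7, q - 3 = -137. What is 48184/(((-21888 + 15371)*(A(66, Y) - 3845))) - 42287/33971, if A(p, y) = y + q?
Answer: -1034493099/832289500 ≈ -1.2429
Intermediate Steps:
q = -134 (q = 3 - 137 = -134)
Y = -21
A(p, y) = -134 + y (A(p, y) = y - 134 = -134 + y)
48184/(((-21888 + 15371)*(A(66, Y) - 3845))) - 42287/33971 = 48184/(((-21888 + 15371)*((-134 - 21) - 3845))) - 42287/33971 = 48184/((-6517*(-155 - 3845))) - 42287*1/33971 = 48184/((-6517*(-4000))) - 6041/4853 = 48184/26068000 - 6041/4853 = 48184*(1/26068000) - 6041/4853 = 317/171500 - 6041/4853 = -1034493099/832289500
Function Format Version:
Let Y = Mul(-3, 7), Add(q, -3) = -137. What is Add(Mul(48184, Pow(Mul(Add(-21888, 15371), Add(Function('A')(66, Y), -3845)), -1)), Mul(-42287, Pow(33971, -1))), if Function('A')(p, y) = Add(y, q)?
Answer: Rational(-1034493099, 832289500) ≈ -1.2429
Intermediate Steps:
q = -134 (q = Add(3, -137) = -134)
Y = -21
Function('A')(p, y) = Add(-134, y) (Function('A')(p, y) = Add(y, -134) = Add(-134, y))
Add(Mul(48184, Pow(Mul(Add(-21888, 15371), Add(Function('A')(66, Y), -3845)), -1)), Mul(-42287, Pow(33971, -1))) = Add(Mul(48184, Pow(Mul(Add(-21888, 15371), Add(Add(-134, -21), -3845)), -1)), Mul(-42287, Pow(33971, -1))) = Add(Mul(48184, Pow(Mul(-6517, Add(-155, -3845)), -1)), Mul(-42287, Rational(1, 33971))) = Add(Mul(48184, Pow(Mul(-6517, -4000), -1)), Rational(-6041, 4853)) = Add(Mul(48184, Pow(26068000, -1)), Rational(-6041, 4853)) = Add(Mul(48184, Rational(1, 26068000)), Rational(-6041, 4853)) = Add(Rational(317, 171500), Rational(-6041, 4853)) = Rational(-1034493099, 832289500)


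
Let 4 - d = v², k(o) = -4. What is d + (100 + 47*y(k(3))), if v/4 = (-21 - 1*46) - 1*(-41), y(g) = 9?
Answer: -10289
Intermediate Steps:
v = -104 (v = 4*((-21 - 1*46) - 1*(-41)) = 4*((-21 - 46) + 41) = 4*(-67 + 41) = 4*(-26) = -104)
d = -10812 (d = 4 - 1*(-104)² = 4 - 1*10816 = 4 - 10816 = -10812)
d + (100 + 47*y(k(3))) = -10812 + (100 + 47*9) = -10812 + (100 + 423) = -10812 + 523 = -10289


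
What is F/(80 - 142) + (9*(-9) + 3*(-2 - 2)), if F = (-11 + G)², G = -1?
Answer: -2955/31 ≈ -95.323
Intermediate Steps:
F = 144 (F = (-11 - 1)² = (-12)² = 144)
F/(80 - 142) + (9*(-9) + 3*(-2 - 2)) = 144/(80 - 142) + (9*(-9) + 3*(-2 - 2)) = 144/(-62) + (-81 + 3*(-4)) = 144*(-1/62) + (-81 - 12) = -72/31 - 93 = -2955/31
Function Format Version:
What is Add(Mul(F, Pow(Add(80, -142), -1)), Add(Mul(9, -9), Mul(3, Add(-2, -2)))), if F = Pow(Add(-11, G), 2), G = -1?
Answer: Rational(-2955, 31) ≈ -95.323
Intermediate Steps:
F = 144 (F = Pow(Add(-11, -1), 2) = Pow(-12, 2) = 144)
Add(Mul(F, Pow(Add(80, -142), -1)), Add(Mul(9, -9), Mul(3, Add(-2, -2)))) = Add(Mul(144, Pow(Add(80, -142), -1)), Add(Mul(9, -9), Mul(3, Add(-2, -2)))) = Add(Mul(144, Pow(-62, -1)), Add(-81, Mul(3, -4))) = Add(Mul(144, Rational(-1, 62)), Add(-81, -12)) = Add(Rational(-72, 31), -93) = Rational(-2955, 31)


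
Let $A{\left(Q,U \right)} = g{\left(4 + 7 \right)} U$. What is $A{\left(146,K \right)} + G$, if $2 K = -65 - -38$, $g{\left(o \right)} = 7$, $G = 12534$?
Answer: $\frac{24879}{2} \approx 12440.0$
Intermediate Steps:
$K = - \frac{27}{2}$ ($K = \frac{-65 - -38}{2} = \frac{-65 + 38}{2} = \frac{1}{2} \left(-27\right) = - \frac{27}{2} \approx -13.5$)
$A{\left(Q,U \right)} = 7 U$
$A{\left(146,K \right)} + G = 7 \left(- \frac{27}{2}\right) + 12534 = - \frac{189}{2} + 12534 = \frac{24879}{2}$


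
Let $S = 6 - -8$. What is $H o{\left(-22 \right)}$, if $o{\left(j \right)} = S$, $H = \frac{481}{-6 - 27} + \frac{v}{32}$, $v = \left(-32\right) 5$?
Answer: $- \frac{9044}{33} \approx -274.06$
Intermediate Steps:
$v = -160$
$H = - \frac{646}{33}$ ($H = \frac{481}{-6 - 27} - \frac{160}{32} = \frac{481}{-6 - 27} - 5 = \frac{481}{-33} - 5 = 481 \left(- \frac{1}{33}\right) - 5 = - \frac{481}{33} - 5 = - \frac{646}{33} \approx -19.576$)
$S = 14$ ($S = 6 + 8 = 14$)
$o{\left(j \right)} = 14$
$H o{\left(-22 \right)} = \left(- \frac{646}{33}\right) 14 = - \frac{9044}{33}$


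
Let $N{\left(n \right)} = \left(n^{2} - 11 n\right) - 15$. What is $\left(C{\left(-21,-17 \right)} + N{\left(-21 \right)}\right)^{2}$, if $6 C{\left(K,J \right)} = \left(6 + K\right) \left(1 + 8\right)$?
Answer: $\frac{1610361}{4} \approx 4.0259 \cdot 10^{5}$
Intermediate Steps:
$C{\left(K,J \right)} = 9 + \frac{3 K}{2}$ ($C{\left(K,J \right)} = \frac{\left(6 + K\right) \left(1 + 8\right)}{6} = \frac{\left(6 + K\right) 9}{6} = \frac{54 + 9 K}{6} = 9 + \frac{3 K}{2}$)
$N{\left(n \right)} = -15 + n^{2} - 11 n$
$\left(C{\left(-21,-17 \right)} + N{\left(-21 \right)}\right)^{2} = \left(\left(9 + \frac{3}{2} \left(-21\right)\right) - \left(-216 - 441\right)\right)^{2} = \left(\left(9 - \frac{63}{2}\right) + \left(-15 + 441 + 231\right)\right)^{2} = \left(- \frac{45}{2} + 657\right)^{2} = \left(\frac{1269}{2}\right)^{2} = \frac{1610361}{4}$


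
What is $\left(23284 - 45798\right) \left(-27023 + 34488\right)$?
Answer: $-168067010$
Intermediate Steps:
$\left(23284 - 45798\right) \left(-27023 + 34488\right) = \left(-22514\right) 7465 = -168067010$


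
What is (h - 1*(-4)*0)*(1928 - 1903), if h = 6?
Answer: 150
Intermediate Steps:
(h - 1*(-4)*0)*(1928 - 1903) = (6 - 1*(-4)*0)*(1928 - 1903) = (6 + 4*0)*25 = (6 + 0)*25 = 6*25 = 150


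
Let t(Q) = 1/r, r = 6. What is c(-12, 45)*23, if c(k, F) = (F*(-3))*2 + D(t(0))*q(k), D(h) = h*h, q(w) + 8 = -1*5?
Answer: -223859/36 ≈ -6218.3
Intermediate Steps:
q(w) = -13 (q(w) = -8 - 1*5 = -8 - 5 = -13)
t(Q) = 1/6
D(h) = h**2
c(k, F) = -13/36 - 6*F (c(k, F) = (F*(-3))*2 + (1/6)**2*(-13) = -3*F*2 + (1/36)*(-13) = -6*F - 13/36 = -13/36 - 6*F)
c(-12, 45)*23 = (-13/36 - 6*45)*23 = (-13/36 - 270)*23 = -9733/36*23 = -223859/36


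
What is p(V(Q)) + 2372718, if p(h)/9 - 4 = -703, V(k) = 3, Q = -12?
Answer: 2366427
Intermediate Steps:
p(h) = -6291 (p(h) = 36 + 9*(-703) = 36 - 6327 = -6291)
p(V(Q)) + 2372718 = -6291 + 2372718 = 2366427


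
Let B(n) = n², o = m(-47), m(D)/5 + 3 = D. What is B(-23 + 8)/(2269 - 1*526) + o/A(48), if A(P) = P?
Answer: -70825/13944 ≈ -5.0792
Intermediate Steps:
m(D) = -15 + 5*D
o = -250 (o = -15 + 5*(-47) = -15 - 235 = -250)
B(-23 + 8)/(2269 - 1*526) + o/A(48) = (-23 + 8)²/(2269 - 1*526) - 250/48 = (-15)²/(2269 - 526) - 250*1/48 = 225/1743 - 125/24 = 225*(1/1743) - 125/24 = 75/581 - 125/24 = -70825/13944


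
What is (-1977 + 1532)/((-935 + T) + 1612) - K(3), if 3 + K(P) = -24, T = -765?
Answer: 2821/88 ≈ 32.057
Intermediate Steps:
K(P) = -27 (K(P) = -3 - 24 = -27)
(-1977 + 1532)/((-935 + T) + 1612) - K(3) = (-1977 + 1532)/((-935 - 765) + 1612) - 1*(-27) = -445/(-1700 + 1612) + 27 = -445/(-88) + 27 = -445*(-1/88) + 27 = 445/88 + 27 = 2821/88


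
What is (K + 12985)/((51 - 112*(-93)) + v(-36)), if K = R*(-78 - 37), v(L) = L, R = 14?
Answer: 11375/10431 ≈ 1.0905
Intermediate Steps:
K = -1610 (K = 14*(-78 - 37) = 14*(-115) = -1610)
(K + 12985)/((51 - 112*(-93)) + v(-36)) = (-1610 + 12985)/((51 - 112*(-93)) - 36) = 11375/((51 + 10416) - 36) = 11375/(10467 - 36) = 11375/10431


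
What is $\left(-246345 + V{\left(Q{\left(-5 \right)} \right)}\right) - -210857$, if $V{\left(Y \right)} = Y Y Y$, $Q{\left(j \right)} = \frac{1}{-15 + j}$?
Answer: $- \frac{283904001}{8000} \approx -35488.0$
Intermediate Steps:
$V{\left(Y \right)} = Y^{3}$ ($V{\left(Y \right)} = Y^{2} Y = Y^{3}$)
$\left(-246345 + V{\left(Q{\left(-5 \right)} \right)}\right) - -210857 = \left(-246345 + \left(\frac{1}{-15 - 5}\right)^{3}\right) - -210857 = \left(-246345 + \left(\frac{1}{-20}\right)^{3}\right) + 210857 = \left(-246345 + \left(- \frac{1}{20}\right)^{3}\right) + 210857 = \left(-246345 - \frac{1}{8000}\right) + 210857 = - \frac{1970760001}{8000} + 210857 = - \frac{283904001}{8000}$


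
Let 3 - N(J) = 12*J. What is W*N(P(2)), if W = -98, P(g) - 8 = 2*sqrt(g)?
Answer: 9114 + 2352*sqrt(2) ≈ 12440.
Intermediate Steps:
P(g) = 8 + 2*sqrt(g)
N(J) = 3 - 12*J
W*N(P(2)) = -98*(3 - 12*(8 + 2*sqrt(2))) = -98*(3 + (-96 - 24*sqrt(2))) = -98*(-93 - 24*sqrt(2)) = 9114 + 2352*sqrt(2)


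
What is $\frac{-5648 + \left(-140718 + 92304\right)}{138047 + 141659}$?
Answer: $- \frac{27031}{139853} \approx -0.19328$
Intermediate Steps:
$\frac{-5648 + \left(-140718 + 92304\right)}{138047 + 141659} = \frac{-5648 - 48414}{279706} = \left(-54062\right) \frac{1}{279706} = - \frac{27031}{139853}$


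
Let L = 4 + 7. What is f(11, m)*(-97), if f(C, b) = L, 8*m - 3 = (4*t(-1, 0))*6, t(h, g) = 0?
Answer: -1067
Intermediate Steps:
L = 11
m = 3/8 (m = 3/8 + ((4*0)*6)/8 = 3/8 + (0*6)/8 = 3/8 + (⅛)*0 = 3/8 + 0 = 3/8 ≈ 0.37500)
f(C, b) = 11
f(11, m)*(-97) = 11*(-97) = -1067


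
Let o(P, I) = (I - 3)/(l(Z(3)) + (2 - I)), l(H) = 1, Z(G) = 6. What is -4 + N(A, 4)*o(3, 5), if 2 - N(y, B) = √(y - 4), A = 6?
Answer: -6 + √2 ≈ -4.5858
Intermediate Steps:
N(y, B) = 2 - √(-4 + y) (N(y, B) = 2 - √(y - 4) = 2 - √(-4 + y))
o(P, I) = (-3 + I)/(3 - I) (o(P, I) = (I - 3)/(1 + (2 - I)) = (-3 + I)/(3 - I))
-4 + N(A, 4)*o(3, 5) = -4 + (2 - √(-4 + 6))*(-1) = -4 + (2 - √2)*(-1) = -4 + (-2 + √2) = -6 + √2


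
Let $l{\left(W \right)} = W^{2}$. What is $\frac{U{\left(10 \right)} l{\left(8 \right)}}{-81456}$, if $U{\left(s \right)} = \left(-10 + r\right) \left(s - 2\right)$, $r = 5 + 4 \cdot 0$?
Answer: $\frac{160}{5091} \approx 0.031428$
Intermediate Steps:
$r = 5$ ($r = 5 + 0 = 5$)
$U{\left(s \right)} = 10 - 5 s$ ($U{\left(s \right)} = \left(-10 + 5\right) \left(s - 2\right) = - 5 \left(-2 + s\right) = 10 - 5 s$)
$\frac{U{\left(10 \right)} l{\left(8 \right)}}{-81456} = \frac{\left(10 - 50\right) 8^{2}}{-81456} = \left(10 - 50\right) 64 \left(- \frac{1}{81456}\right) = \left(-40\right) 64 \left(- \frac{1}{81456}\right) = \left(-2560\right) \left(- \frac{1}{81456}\right) = \frac{160}{5091}$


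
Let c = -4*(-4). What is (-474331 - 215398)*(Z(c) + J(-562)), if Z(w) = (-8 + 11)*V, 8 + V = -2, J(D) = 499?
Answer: -323482901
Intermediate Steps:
c = 16
V = -10 (V = -8 - 2 = -10)
Z(w) = -30 (Z(w) = (-8 + 11)*(-10) = 3*(-10) = -30)
(-474331 - 215398)*(Z(c) + J(-562)) = (-474331 - 215398)*(-30 + 499) = -689729*469 = -323482901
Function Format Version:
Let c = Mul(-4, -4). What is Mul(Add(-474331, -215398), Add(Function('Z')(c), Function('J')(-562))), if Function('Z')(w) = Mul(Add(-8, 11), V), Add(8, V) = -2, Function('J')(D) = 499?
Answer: -323482901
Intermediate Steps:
c = 16
V = -10 (V = Add(-8, -2) = -10)
Function('Z')(w) = -30 (Function('Z')(w) = Mul(Add(-8, 11), -10) = Mul(3, -10) = -30)
Mul(Add(-474331, -215398), Add(Function('Z')(c), Function('J')(-562))) = Mul(Add(-474331, -215398), Add(-30, 499)) = Mul(-689729, 469) = -323482901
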